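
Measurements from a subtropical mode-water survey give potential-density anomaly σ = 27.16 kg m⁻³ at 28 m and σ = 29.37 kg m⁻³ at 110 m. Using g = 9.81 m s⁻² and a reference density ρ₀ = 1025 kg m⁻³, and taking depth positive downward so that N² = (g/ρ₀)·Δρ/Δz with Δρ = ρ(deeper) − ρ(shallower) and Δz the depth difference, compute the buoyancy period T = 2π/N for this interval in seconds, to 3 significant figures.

391 s

Δρ = 1029.37 − 1027.16 = 2.21 kg m⁻³ over Δz = 110 − 28 = 82 m.
N² = (9.81/1025) × (2.21/82) = 2.5794 × 10⁻⁴ s⁻².
N = √(2.5794 × 10⁻⁴) = 0.016061 rad s⁻¹, so T = 2π/N = 391.21 s ≈ 391 s.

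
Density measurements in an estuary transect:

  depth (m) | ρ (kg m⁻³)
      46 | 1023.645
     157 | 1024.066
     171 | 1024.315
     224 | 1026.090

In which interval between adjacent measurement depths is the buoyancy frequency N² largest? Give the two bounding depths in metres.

Compute the density gradient over each adjacent pair:
  46–157 m: Δρ/Δz = 0.421/111 = 3.8 × 10⁻³ kg m⁻⁴
  157–171 m: Δρ/Δz = 0.249/14 = 0.018 kg m⁻⁴
  171–224 m: Δρ/Δz = 1.775/53 = 0.033 kg m⁻⁴
The largest gradient is in the 171–224 m interval — the pycnocline.

171–224 m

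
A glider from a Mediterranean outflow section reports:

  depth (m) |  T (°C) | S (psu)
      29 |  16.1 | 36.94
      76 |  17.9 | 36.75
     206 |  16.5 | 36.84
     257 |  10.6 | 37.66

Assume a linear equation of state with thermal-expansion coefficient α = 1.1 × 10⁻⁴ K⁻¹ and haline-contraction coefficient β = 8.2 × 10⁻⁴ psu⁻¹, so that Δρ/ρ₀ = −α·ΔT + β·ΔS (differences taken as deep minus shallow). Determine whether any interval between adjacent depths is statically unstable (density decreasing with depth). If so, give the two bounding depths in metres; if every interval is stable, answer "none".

29–76 m

Evaluate Δρ/ρ₀ = −αΔT + βΔS across each adjacent pair:
  29–76 m: −αΔT+βΔS = −(1.1 × 10⁻⁴)(+1.8)+(8.2 × 10⁻⁴)(-0.19) = -3.5 × 10⁻⁴ → UNSTABLE
  76–206 m: −αΔT+βΔS = −(1.1 × 10⁻⁴)(-1.4)+(8.2 × 10⁻⁴)(+0.09) = 2.3 × 10⁻⁴ → stable
  206–257 m: −αΔT+βΔS = −(1.1 × 10⁻⁴)(-5.9)+(8.2 × 10⁻⁴)(+0.82) = 1.3 × 10⁻³ → stable
The 29–76 m interval has Δρ < 0: lighter water underlies denser water.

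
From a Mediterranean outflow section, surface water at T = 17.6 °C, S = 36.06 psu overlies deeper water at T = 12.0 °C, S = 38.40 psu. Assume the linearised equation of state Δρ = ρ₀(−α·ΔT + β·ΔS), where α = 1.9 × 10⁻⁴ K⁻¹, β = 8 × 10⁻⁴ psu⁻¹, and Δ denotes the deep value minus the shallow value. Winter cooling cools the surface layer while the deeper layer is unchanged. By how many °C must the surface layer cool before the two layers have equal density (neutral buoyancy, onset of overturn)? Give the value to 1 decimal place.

15.5 °C

Neutral buoyancy requires Δρ = 0, i.e. −α(T_deep − T_surf′) + β(S_deep − S_surf) = 0.
T_surf′ = T_deep − (β/α)·ΔS = 12.0 − (8 × 10⁻⁴/1.9 × 10⁻⁴)·(+2.34) = 2.147 °C.
Cooling required: 17.6 − (2.147) = 15.453 °C.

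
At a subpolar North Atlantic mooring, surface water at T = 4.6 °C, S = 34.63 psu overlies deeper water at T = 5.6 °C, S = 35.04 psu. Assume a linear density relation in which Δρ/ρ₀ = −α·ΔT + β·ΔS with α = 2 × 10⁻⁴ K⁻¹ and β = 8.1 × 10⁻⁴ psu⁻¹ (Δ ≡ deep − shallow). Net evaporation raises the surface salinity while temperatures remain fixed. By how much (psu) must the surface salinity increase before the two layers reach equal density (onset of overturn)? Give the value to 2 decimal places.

0.16 psu

Neutral buoyancy requires −α(T_deep − T_surf) + β(S_deep − S_surf′) = 0.
S_surf′ = S_deep − (α/β)·ΔT = 35.04 − (2 × 10⁻⁴/8.1 × 10⁻⁴)·(+1.0) = 34.7931 psu.
Increase required: 34.7931 − 34.63 = 0.1631 psu.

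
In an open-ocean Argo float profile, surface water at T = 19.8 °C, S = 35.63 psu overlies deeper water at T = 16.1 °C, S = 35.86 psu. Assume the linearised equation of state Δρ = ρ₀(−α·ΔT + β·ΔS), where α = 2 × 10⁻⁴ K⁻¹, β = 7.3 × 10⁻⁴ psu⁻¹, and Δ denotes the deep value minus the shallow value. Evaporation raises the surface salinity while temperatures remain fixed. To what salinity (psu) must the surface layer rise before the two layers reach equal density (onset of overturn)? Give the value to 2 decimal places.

Neutral buoyancy requires −α(T_deep − T_surf) + β(S_deep − S_surf′) = 0.
S_surf′ = S_deep − (α/β)·ΔT = 35.86 − (2 × 10⁻⁴/7.3 × 10⁻⁴)·(-3.7) = 36.8737 psu.
Increase required: 36.8737 − 35.63 = 1.2437 psu.

36.87 psu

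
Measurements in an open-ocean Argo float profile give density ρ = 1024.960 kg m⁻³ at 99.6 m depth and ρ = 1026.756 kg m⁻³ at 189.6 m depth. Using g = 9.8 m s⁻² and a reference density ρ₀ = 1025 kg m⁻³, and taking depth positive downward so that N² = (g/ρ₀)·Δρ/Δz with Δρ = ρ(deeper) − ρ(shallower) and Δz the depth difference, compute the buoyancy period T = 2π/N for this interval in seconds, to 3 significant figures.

Δρ = 1026.756 − 1024.960 = 1.796 kg m⁻³ over Δz = 189.6 − 99.6 = 90 m.
N² = (9.8/1025) × (1.796/90) = 1.9079 × 10⁻⁴ s⁻².
N = √(1.9079 × 10⁻⁴) = 0.013813 rad s⁻¹, so T = 2π/N = 454.87 s ≈ 455 s.
A positive N² confirms static stability across the interval.

455 s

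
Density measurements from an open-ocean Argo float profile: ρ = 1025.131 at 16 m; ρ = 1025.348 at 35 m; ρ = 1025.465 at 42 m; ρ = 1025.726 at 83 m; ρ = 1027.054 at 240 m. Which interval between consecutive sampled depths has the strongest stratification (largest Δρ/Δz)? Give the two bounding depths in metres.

35–42 m

Compute the density gradient over each adjacent pair:
  16–35 m: Δρ/Δz = 0.217/19 = 0.011 kg m⁻⁴
  35–42 m: Δρ/Δz = 0.117/7 = 0.017 kg m⁻⁴
  42–83 m: Δρ/Δz = 0.261/41 = 6.4 × 10⁻³ kg m⁻⁴
  83–240 m: Δρ/Δz = 1.328/157 = 8.5 × 10⁻³ kg m⁻⁴
The largest gradient is in the 35–42 m interval — the pycnocline.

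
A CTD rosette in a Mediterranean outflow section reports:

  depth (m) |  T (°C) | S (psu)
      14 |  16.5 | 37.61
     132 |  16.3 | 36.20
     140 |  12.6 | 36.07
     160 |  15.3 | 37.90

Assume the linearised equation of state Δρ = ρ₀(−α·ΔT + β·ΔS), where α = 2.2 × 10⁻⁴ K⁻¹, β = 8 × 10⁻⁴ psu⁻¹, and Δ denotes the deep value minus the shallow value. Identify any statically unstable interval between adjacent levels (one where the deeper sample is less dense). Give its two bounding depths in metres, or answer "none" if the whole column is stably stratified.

14–132 m

Evaluate Δρ/ρ₀ = −αΔT + βΔS across each adjacent pair:
  14–132 m: −αΔT+βΔS = −(2.2 × 10⁻⁴)(-0.2)+(8 × 10⁻⁴)(-1.41) = -1.1 × 10⁻³ → UNSTABLE
  132–140 m: −αΔT+βΔS = −(2.2 × 10⁻⁴)(-3.7)+(8 × 10⁻⁴)(-0.13) = 7.1 × 10⁻⁴ → stable
  140–160 m: −αΔT+βΔS = −(2.2 × 10⁻⁴)(+2.7)+(8 × 10⁻⁴)(+1.83) = 8.7 × 10⁻⁴ → stable
The 14–132 m interval has Δρ < 0: lighter water underlies denser water.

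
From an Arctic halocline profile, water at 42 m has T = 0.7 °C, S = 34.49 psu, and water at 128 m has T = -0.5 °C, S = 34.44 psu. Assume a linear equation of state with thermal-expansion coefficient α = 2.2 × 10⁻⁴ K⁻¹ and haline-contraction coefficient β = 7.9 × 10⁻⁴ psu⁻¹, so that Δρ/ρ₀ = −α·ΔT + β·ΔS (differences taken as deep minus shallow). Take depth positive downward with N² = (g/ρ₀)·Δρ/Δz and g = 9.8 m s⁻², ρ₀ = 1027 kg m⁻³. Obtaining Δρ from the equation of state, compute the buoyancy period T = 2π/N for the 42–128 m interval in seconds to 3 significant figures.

ΔT = -1.2 K, ΔS = -0.05 psu (deep − shallow).
Δρ/ρ₀ = −αΔT + βΔS = 2.64 × 10⁻⁴ − 3.95 × 10⁻⁵ = 2.245 × 10⁻⁴, so Δρ ≈ 0.2306 kg m⁻³.
N² = (g/ρ₀)·Δρ/Δz = g·(Δρ/ρ₀)/Δz = 9.8 × 2.245 × 10⁻⁴ / 86 = 2.5583 × 10⁻⁵ s⁻².
N = √(2.5583 × 10⁻⁵) = 5.0580 × 10⁻³ rad s⁻¹ → T = 2π/N = 1.2422 × 10³ s ≈ 1.24 × 10³ s.

1.24 × 10³ s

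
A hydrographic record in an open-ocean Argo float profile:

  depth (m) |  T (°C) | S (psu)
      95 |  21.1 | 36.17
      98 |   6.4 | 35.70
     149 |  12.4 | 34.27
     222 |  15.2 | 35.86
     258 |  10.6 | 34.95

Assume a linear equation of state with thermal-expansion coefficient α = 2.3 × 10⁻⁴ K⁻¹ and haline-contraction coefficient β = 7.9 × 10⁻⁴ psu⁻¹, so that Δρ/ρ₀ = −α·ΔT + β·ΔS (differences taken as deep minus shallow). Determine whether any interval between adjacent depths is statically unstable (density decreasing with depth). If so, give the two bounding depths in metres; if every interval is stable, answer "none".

Evaluate Δρ/ρ₀ = −αΔT + βΔS across each adjacent pair:
  95–98 m: −αΔT+βΔS = −(2.3 × 10⁻⁴)(-14.7)+(7.9 × 10⁻⁴)(-0.47) = 3.0 × 10⁻³ → stable
  98–149 m: −αΔT+βΔS = −(2.3 × 10⁻⁴)(+6.0)+(7.9 × 10⁻⁴)(-1.43) = -2.5 × 10⁻³ → UNSTABLE
  149–222 m: −αΔT+βΔS = −(2.3 × 10⁻⁴)(+2.8)+(7.9 × 10⁻⁴)(+1.59) = 6.1 × 10⁻⁴ → stable
  222–258 m: −αΔT+βΔS = −(2.3 × 10⁻⁴)(-4.6)+(7.9 × 10⁻⁴)(-0.91) = 3.4 × 10⁻⁴ → stable
The 98–149 m interval has Δρ < 0: lighter water underlies denser water.

98–149 m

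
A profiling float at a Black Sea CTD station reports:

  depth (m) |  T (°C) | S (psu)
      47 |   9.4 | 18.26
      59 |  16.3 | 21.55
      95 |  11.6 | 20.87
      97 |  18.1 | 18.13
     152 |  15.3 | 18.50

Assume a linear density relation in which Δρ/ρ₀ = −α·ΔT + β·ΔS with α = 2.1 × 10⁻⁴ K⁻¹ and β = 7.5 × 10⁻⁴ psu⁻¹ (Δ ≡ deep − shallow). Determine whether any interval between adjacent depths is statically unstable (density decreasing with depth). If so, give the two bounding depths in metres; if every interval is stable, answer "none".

Evaluate Δρ/ρ₀ = −αΔT + βΔS across each adjacent pair:
  47–59 m: −αΔT+βΔS = −(2.1 × 10⁻⁴)(+6.9)+(7.5 × 10⁻⁴)(+3.29) = 1.0 × 10⁻³ → stable
  59–95 m: −αΔT+βΔS = −(2.1 × 10⁻⁴)(-4.7)+(7.5 × 10⁻⁴)(-0.68) = 4.8 × 10⁻⁴ → stable
  95–97 m: −αΔT+βΔS = −(2.1 × 10⁻⁴)(+6.5)+(7.5 × 10⁻⁴)(-2.74) = -3.4 × 10⁻³ → UNSTABLE
  97–152 m: −αΔT+βΔS = −(2.1 × 10⁻⁴)(-2.8)+(7.5 × 10⁻⁴)(+0.37) = 8.7 × 10⁻⁴ → stable
The 95–97 m interval has Δρ < 0: lighter water underlies denser water.

95–97 m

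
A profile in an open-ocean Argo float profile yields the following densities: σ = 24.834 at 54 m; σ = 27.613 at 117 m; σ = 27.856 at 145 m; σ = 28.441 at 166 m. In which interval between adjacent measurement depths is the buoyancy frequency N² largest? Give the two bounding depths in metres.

Compute the density gradient over each adjacent pair:
  54–117 m: Δρ/Δz = 2.779/63 = 0.044 kg m⁻⁴
  117–145 m: Δρ/Δz = 0.243/28 = 8.7 × 10⁻³ kg m⁻⁴
  145–166 m: Δρ/Δz = 0.585/21 = 0.028 kg m⁻⁴
The largest gradient is in the 54–117 m interval — the pycnocline.

54–117 m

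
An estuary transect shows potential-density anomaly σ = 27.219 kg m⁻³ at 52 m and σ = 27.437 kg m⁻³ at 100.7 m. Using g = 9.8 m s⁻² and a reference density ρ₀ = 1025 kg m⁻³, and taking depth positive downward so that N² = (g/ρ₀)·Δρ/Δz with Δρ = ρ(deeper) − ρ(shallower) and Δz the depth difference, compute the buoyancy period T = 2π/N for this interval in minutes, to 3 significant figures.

16.0 min

Δρ = 1027.437 − 1027.219 = 0.218 kg m⁻³ over Δz = 100.7 − 52 = 48.7 m.
N² = (9.8/1025) × (0.218/48.7) = 4.2799 × 10⁻⁵ s⁻².
N = √(4.2799 × 10⁻⁵) = 6.5421 × 10⁻³ rad s⁻¹, so T = 2π/N = 960.42 s = 16.007 min ≈ 16.0 min.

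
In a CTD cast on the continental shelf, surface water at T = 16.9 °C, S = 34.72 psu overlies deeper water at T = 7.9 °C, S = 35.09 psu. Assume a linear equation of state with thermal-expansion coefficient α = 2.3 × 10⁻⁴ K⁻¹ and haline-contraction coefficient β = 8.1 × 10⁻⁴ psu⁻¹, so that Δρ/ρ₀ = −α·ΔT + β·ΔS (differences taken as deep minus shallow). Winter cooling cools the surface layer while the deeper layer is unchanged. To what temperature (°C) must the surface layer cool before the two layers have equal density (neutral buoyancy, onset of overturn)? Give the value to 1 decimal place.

6.6 °C

Neutral buoyancy requires Δρ = 0, i.e. −α(T_deep − T_surf′) + β(S_deep − S_surf) = 0.
T_surf′ = T_deep − (β/α)·ΔS = 7.9 − (8.1 × 10⁻⁴/2.3 × 10⁻⁴)·(+0.37) = 6.597 °C.
Cooling required: 16.9 − (6.597) = 10.303 °C.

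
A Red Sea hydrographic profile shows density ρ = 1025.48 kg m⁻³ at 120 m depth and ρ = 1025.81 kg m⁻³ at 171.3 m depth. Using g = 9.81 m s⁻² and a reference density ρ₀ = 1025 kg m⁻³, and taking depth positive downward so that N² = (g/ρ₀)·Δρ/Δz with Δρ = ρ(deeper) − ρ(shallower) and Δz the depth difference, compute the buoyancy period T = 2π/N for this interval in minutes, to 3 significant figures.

Δρ = 1025.81 − 1025.48 = 0.33 kg m⁻³ over Δz = 171.3 − 120 = 51.3 m.
N² = (9.81/1025) × (0.33/51.3) = 6.1566 × 10⁻⁵ s⁻².
N = √(6.1566 × 10⁻⁵) = 7.8464 × 10⁻³ rad s⁻¹, so T = 2π/N = 800.77 s = 13.346 min ≈ 13.3 min.

13.3 min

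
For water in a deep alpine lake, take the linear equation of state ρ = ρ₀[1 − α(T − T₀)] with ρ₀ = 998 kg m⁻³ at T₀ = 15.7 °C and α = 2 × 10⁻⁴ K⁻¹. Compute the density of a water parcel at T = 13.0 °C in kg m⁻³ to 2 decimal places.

998.54 kg m⁻³

T − T₀ = -2.7 K.
Bracket = 1 − α·(-2.7) = 1 + (5.40 × 10⁻⁴) = 1.0005400.
ρ = 998 × 1.0005400 = 998.54 kg m⁻³.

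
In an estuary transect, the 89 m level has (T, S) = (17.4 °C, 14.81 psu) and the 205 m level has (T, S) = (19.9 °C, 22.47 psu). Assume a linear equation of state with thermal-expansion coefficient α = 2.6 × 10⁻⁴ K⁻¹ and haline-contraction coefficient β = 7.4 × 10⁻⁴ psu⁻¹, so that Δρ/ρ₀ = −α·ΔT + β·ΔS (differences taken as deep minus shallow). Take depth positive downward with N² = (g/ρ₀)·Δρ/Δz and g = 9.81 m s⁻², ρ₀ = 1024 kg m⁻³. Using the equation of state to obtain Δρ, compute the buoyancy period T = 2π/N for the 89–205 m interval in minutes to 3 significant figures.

5.08 min

ΔT = +2.5 K, ΔS = +7.66 psu (deep − shallow).
Δρ/ρ₀ = −αΔT + βΔS = -6.50 × 10⁻⁴ + 5.6684 × 10⁻³ = 5.0184 × 10⁻³, so Δρ ≈ 5.139 kg m⁻³.
N² = (g/ρ₀)·Δρ/Δz = g·(Δρ/ρ₀)/Δz = 9.81 × 5.0184 × 10⁻³ / 116 = 4.2440 × 10⁻⁴ s⁻².
N = √(4.2440 × 10⁻⁴) = 0.020601 rad s⁻¹ → T = 2π/N = 304.99 s = 5.0832 min ≈ 5.08 min.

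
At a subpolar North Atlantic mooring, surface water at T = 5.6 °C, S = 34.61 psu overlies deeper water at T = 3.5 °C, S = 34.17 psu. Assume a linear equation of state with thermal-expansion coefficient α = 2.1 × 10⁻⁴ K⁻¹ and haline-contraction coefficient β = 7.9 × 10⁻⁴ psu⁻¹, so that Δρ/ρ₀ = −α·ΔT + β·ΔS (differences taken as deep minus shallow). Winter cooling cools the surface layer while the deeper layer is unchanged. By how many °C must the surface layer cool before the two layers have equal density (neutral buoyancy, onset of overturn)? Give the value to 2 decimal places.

0.44 °C

Neutral buoyancy requires Δρ = 0, i.e. −α(T_deep − T_surf′) + β(S_deep − S_surf) = 0.
T_surf′ = T_deep − (β/α)·ΔS = 3.5 − (7.9 × 10⁻⁴/2.1 × 10⁻⁴)·(-0.44) = 5.1552 °C.
Cooling required: 5.6 − (5.1552) = 0.4448 °C.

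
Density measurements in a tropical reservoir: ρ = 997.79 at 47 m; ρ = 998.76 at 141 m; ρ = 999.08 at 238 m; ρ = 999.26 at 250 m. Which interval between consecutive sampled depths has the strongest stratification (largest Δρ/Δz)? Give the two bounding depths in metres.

238–250 m

Compute the density gradient over each adjacent pair:
  47–141 m: Δρ/Δz = 0.97/94 = 0.010 kg m⁻⁴
  141–238 m: Δρ/Δz = 0.32/97 = 3.3 × 10⁻³ kg m⁻⁴
  238–250 m: Δρ/Δz = 0.18/12 = 0.015 kg m⁻⁴
The largest gradient is in the 238–250 m interval — the pycnocline.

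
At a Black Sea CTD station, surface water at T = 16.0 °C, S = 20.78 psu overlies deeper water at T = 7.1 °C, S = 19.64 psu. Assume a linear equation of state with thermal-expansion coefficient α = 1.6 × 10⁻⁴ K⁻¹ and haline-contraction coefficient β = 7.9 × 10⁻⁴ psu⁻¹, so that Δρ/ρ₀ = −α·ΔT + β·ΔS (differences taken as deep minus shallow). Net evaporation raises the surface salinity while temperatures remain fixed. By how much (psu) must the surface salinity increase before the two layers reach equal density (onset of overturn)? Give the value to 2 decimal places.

Neutral buoyancy requires −α(T_deep − T_surf) + β(S_deep − S_surf′) = 0.
S_surf′ = S_deep − (α/β)·ΔT = 19.64 − (1.6 × 10⁻⁴/7.9 × 10⁻⁴)·(-8.9) = 21.4425 psu.
Increase required: 21.4425 − 20.78 = 0.6625 psu.

0.66 psu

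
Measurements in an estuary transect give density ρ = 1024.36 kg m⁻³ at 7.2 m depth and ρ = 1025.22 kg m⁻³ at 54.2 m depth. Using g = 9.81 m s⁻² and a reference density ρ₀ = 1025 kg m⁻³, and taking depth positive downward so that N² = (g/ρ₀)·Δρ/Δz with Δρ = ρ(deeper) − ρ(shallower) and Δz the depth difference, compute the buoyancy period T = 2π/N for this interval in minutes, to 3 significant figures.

7.91 min

Δρ = 1025.22 − 1024.36 = 0.86 kg m⁻³ over Δz = 54.2 − 7.2 = 47 m.
N² = (9.81/1025) × (0.86/47) = 1.7512 × 10⁻⁴ s⁻².
N = √(1.7512 × 10⁻⁴) = 0.013233 rad s⁻¹, so T = 2π/N = 474.81 s = 7.9135 min ≈ 7.91 min.
Since Δρ > 0 the layer is stably stratified.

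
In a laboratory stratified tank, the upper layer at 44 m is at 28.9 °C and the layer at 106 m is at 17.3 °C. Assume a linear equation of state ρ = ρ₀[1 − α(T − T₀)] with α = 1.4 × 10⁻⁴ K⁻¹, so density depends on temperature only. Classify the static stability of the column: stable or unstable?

stable

ΔT = 17.3 − 28.9 = -11.6 K, so Δρ/ρ₀ = −αΔT = 1.624 × 10⁻³.
Δρ/ρ₀ > 0, so Δρ > 0: deeper water is denser → statically stable.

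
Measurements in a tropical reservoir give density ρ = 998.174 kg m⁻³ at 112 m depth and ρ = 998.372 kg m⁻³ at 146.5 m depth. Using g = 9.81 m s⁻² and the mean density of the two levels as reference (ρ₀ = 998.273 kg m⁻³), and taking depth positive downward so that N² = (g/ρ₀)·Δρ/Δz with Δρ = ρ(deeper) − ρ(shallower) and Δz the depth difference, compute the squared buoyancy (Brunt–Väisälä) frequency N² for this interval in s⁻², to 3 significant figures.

Δρ = 998.372 − 998.174 = 0.198 kg m⁻³ over Δz = 146.5 − 112 = 34.5 m.
N² = (9.81/998.273) × (0.198/34.5) = 5.6398 × 10⁻⁵ s⁻² ≈ 5.64 × 10⁻⁵ s⁻².

5.64 × 10⁻⁵ s⁻²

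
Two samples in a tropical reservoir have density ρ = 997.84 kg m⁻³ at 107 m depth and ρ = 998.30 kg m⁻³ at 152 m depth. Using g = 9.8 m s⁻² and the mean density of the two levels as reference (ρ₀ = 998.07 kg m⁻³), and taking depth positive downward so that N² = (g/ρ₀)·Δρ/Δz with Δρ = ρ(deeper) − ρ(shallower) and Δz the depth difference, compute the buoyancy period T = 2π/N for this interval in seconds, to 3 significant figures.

Δρ = 998.30 − 997.84 = 0.46 kg m⁻³ over Δz = 152 − 107 = 45 m.
N² = (9.8/998.07) × (0.46/45) = 1.0037 × 10⁻⁴ s⁻².
N = √(1.0037 × 10⁻⁴) = 0.010018 rad s⁻¹, so T = 2π/N = 627.19 s ≈ 627 s.

627 s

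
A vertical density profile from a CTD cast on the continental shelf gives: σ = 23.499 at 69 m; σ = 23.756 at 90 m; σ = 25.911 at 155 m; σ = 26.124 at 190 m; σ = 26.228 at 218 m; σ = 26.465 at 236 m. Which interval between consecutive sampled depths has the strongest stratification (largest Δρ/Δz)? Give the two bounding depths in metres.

90–155 m

Compute the density gradient over each adjacent pair:
  69–90 m: Δρ/Δz = 0.257/21 = 0.012 kg m⁻⁴
  90–155 m: Δρ/Δz = 2.155/65 = 0.033 kg m⁻⁴
  155–190 m: Δρ/Δz = 0.213/35 = 6.1 × 10⁻³ kg m⁻⁴
  190–218 m: Δρ/Δz = 0.104/28 = 3.7 × 10⁻³ kg m⁻⁴
  218–236 m: Δρ/Δz = 0.237/18 = 0.013 kg m⁻⁴
The largest gradient is in the 90–155 m interval — the pycnocline.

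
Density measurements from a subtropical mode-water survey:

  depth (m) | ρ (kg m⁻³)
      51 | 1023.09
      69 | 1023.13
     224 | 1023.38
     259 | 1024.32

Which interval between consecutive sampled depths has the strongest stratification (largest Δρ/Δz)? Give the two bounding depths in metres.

224–259 m

Compute the density gradient over each adjacent pair:
  51–69 m: Δρ/Δz = 0.04/18 = 2.2 × 10⁻³ kg m⁻⁴
  69–224 m: Δρ/Δz = 0.25/155 = 1.6 × 10⁻³ kg m⁻⁴
  224–259 m: Δρ/Δz = 0.94/35 = 0.027 kg m⁻⁴
The largest gradient is in the 224–259 m interval — the pycnocline.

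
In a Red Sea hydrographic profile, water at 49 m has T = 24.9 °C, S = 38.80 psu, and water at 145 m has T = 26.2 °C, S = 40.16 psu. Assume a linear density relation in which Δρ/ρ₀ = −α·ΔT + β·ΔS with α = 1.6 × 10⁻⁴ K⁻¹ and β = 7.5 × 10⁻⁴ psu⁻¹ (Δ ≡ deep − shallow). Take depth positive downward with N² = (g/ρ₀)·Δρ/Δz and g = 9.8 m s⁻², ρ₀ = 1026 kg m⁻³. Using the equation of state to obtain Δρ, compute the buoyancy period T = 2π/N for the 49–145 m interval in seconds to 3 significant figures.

ΔT = +1.3 K, ΔS = +1.36 psu (deep − shallow).
Δρ/ρ₀ = −αΔT + βΔS = -2.08 × 10⁻⁴ + 1.02 × 10⁻³ = 8.12 × 10⁻⁴, so Δρ ≈ 0.8331 kg m⁻³.
N² = (g/ρ₀)·Δρ/Δz = g·(Δρ/ρ₀)/Δz = 9.8 × 8.12 × 10⁻⁴ / 96 = 8.2892 × 10⁻⁵ s⁻².
N = √(8.2892 × 10⁻⁵) = 9.1045 × 10⁻³ rad s⁻¹ → T = 2π/N = 690.12 s ≈ 690 s.

690 s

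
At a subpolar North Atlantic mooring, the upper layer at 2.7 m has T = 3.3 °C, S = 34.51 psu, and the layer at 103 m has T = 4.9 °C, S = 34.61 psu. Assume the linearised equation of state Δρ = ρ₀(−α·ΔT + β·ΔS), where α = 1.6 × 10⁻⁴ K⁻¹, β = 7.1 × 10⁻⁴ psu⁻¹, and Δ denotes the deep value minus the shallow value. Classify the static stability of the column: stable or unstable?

unstable

ΔT = 4.9 − 3.3 = +1.6 K and ΔS = 34.61 − 34.51 = +0.10 psu (deep − shallow).
−αΔT = -2.56 × 10⁻⁴; βΔS = 7.10 × 10⁻⁵; sum Δρ/ρ₀ = -1.85 × 10⁻⁴.
Δρ/ρ₀ < 0, so Δρ < 0: deeper water is lighter → statically unstable; the column would overturn.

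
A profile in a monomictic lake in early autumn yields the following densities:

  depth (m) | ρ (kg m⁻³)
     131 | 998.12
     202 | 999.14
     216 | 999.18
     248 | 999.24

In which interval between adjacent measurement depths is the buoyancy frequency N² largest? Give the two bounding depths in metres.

131–202 m

Compute the density gradient over each adjacent pair:
  131–202 m: Δρ/Δz = 1.02/71 = 0.014 kg m⁻⁴
  202–216 m: Δρ/Δz = 0.04/14 = 2.9 × 10⁻³ kg m⁻⁴
  216–248 m: Δρ/Δz = 0.06/32 = 1.9 × 10⁻³ kg m⁻⁴
The largest gradient is in the 131–202 m interval — the pycnocline.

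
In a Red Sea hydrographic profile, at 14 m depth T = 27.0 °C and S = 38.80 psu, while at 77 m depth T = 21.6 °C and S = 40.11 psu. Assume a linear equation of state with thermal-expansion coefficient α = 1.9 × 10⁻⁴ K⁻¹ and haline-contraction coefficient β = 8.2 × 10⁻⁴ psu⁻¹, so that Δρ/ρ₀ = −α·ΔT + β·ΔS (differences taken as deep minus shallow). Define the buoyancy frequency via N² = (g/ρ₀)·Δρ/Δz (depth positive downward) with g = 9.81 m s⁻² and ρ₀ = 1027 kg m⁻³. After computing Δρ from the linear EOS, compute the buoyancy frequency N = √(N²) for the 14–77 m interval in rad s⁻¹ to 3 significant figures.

ΔT = -5.4 K, ΔS = +1.31 psu (deep − shallow).
Δρ/ρ₀ = −αΔT + βΔS = 1.026 × 10⁻³ + 1.0742 × 10⁻³ = 2.1002 × 10⁻³, so Δρ ≈ 2.157 kg m⁻³.
N² = (g/ρ₀)·Δρ/Δz = g·(Δρ/ρ₀)/Δz = 9.81 × 2.1002 × 10⁻³ / 63 = 3.2703 × 10⁻⁴ s⁻².
N = √(3.2703 × 10⁻⁴) = 0.018084 rad s⁻¹ ≈ 0.0181 rad s⁻¹.

0.0181 rad s⁻¹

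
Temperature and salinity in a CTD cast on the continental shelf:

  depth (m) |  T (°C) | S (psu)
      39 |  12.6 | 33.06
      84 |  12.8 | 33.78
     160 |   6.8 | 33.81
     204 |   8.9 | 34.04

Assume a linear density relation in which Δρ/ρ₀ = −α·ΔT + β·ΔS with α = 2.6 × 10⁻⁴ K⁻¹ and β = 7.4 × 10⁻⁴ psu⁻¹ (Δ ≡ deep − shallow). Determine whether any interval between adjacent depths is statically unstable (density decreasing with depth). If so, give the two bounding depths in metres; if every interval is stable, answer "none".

Evaluate Δρ/ρ₀ = −αΔT + βΔS across each adjacent pair:
  39–84 m: −αΔT+βΔS = −(2.6 × 10⁻⁴)(+0.2)+(7.4 × 10⁻⁴)(+0.72) = 4.8 × 10⁻⁴ → stable
  84–160 m: −αΔT+βΔS = −(2.6 × 10⁻⁴)(-6.0)+(7.4 × 10⁻⁴)(+0.03) = 1.6 × 10⁻³ → stable
  160–204 m: −αΔT+βΔS = −(2.6 × 10⁻⁴)(+2.1)+(7.4 × 10⁻⁴)(+0.23) = -3.8 × 10⁻⁴ → UNSTABLE
The 160–204 m interval has Δρ < 0: lighter water underlies denser water.

160–204 m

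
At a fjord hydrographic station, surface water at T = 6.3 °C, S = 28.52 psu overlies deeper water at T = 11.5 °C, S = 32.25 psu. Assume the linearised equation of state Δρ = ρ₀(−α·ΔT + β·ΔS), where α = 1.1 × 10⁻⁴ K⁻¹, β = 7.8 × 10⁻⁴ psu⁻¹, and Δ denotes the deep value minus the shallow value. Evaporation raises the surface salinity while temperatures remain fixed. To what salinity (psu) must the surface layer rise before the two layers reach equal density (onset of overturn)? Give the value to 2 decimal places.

31.52 psu

Neutral buoyancy requires −α(T_deep − T_surf) + β(S_deep − S_surf′) = 0.
S_surf′ = S_deep − (α/β)·ΔT = 32.25 − (1.1 × 10⁻⁴/7.8 × 10⁻⁴)·(+5.2) = 31.5167 psu.
Increase required: 31.5167 − 28.52 = 2.9967 psu.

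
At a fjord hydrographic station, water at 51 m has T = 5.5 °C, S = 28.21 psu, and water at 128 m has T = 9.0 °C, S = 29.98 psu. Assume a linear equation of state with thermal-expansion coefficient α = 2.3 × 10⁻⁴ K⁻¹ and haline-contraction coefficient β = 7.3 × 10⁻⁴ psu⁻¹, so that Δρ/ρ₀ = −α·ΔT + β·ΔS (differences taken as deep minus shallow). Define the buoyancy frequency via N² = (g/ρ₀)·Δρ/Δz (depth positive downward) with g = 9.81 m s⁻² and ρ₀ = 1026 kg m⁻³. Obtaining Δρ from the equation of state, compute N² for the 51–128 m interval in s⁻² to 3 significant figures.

6.21 × 10⁻⁵ s⁻²

ΔT = +3.5 K, ΔS = +1.77 psu (deep − shallow).
Δρ/ρ₀ = −αΔT + βΔS = -8.05 × 10⁻⁴ + 1.2921 × 10⁻³ = 4.871 × 10⁻⁴, so Δρ ≈ 0.4998 kg m⁻³.
N² = (g/ρ₀)·Δρ/Δz = g·(Δρ/ρ₀)/Δz = 9.81 × 4.871 × 10⁻⁴ / 77 = 6.2058 × 10⁻⁵ s⁻² ≈ 6.21 × 10⁻⁵ s⁻².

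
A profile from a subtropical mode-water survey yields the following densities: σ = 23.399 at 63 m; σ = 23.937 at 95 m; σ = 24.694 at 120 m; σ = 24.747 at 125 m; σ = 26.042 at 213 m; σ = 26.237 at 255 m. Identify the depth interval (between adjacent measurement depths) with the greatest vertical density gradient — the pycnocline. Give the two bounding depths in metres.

95–120 m

Compute the density gradient over each adjacent pair:
  63–95 m: Δρ/Δz = 0.538/32 = 0.017 kg m⁻⁴
  95–120 m: Δρ/Δz = 0.757/25 = 0.030 kg m⁻⁴
  120–125 m: Δρ/Δz = 0.053/5 = 0.011 kg m⁻⁴
  125–213 m: Δρ/Δz = 1.295/88 = 0.015 kg m⁻⁴
  213–255 m: Δρ/Δz = 0.195/42 = 4.6 × 10⁻³ kg m⁻⁴
The largest gradient is in the 95–120 m interval — the pycnocline.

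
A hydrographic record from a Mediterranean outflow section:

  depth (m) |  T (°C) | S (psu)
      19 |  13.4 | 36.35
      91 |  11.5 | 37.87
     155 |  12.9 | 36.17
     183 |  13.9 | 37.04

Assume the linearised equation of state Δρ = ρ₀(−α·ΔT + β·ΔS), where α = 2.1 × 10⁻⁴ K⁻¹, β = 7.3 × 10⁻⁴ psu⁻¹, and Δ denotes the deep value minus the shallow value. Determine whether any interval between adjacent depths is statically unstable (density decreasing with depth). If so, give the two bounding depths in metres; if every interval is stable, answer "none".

91–155 m

Evaluate Δρ/ρ₀ = −αΔT + βΔS across each adjacent pair:
  19–91 m: −αΔT+βΔS = −(2.1 × 10⁻⁴)(-1.9)+(7.3 × 10⁻⁴)(+1.52) = 1.5 × 10⁻³ → stable
  91–155 m: −αΔT+βΔS = −(2.1 × 10⁻⁴)(+1.4)+(7.3 × 10⁻⁴)(-1.70) = -1.5 × 10⁻³ → UNSTABLE
  155–183 m: −αΔT+βΔS = −(2.1 × 10⁻⁴)(+1.0)+(7.3 × 10⁻⁴)(+0.87) = 4.3 × 10⁻⁴ → stable
The 91–155 m interval has Δρ < 0: lighter water underlies denser water.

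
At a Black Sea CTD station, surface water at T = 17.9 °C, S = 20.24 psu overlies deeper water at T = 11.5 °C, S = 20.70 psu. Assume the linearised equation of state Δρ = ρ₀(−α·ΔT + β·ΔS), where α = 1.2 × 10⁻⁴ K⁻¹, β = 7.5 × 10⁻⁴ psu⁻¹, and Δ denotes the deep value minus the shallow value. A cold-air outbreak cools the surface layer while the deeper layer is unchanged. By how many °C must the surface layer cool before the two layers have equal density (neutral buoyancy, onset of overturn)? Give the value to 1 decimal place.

Neutral buoyancy requires Δρ = 0, i.e. −α(T_deep − T_surf′) + β(S_deep − S_surf) = 0.
T_surf′ = T_deep − (β/α)·ΔS = 11.5 − (7.5 × 10⁻⁴/1.2 × 10⁻⁴)·(+0.46) = 8.625 °C.
Cooling required: 17.9 − (8.625) = 9.275 °C.

9.3 °C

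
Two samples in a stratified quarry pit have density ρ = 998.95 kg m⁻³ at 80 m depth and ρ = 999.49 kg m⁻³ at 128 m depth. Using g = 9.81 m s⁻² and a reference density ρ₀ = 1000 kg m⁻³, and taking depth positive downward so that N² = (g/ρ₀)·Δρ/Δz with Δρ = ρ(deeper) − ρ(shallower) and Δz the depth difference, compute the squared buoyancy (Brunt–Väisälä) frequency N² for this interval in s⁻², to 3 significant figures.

Δρ = 999.49 − 998.95 = 0.54 kg m⁻³ over Δz = 128 − 80 = 48 m.
N² = (9.81/1000) × (0.54/48) = 1.1036 × 10⁻⁴ s⁻² ≈ 1.10 × 10⁻⁴ s⁻².

1.10 × 10⁻⁴ s⁻²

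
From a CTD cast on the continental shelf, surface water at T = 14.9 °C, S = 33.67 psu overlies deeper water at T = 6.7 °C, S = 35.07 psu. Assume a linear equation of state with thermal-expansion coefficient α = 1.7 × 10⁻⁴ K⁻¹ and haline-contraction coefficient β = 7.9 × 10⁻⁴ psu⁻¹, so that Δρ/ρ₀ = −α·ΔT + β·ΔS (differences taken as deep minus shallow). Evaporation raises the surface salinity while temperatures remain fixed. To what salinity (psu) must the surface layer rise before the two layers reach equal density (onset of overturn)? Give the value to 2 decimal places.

36.83 psu

Neutral buoyancy requires −α(T_deep − T_surf) + β(S_deep − S_surf′) = 0.
S_surf′ = S_deep − (α/β)·ΔT = 35.07 − (1.7 × 10⁻⁴/7.9 × 10⁻⁴)·(-8.2) = 36.8346 psu.
Increase required: 36.8346 − 33.67 = 3.1646 psu.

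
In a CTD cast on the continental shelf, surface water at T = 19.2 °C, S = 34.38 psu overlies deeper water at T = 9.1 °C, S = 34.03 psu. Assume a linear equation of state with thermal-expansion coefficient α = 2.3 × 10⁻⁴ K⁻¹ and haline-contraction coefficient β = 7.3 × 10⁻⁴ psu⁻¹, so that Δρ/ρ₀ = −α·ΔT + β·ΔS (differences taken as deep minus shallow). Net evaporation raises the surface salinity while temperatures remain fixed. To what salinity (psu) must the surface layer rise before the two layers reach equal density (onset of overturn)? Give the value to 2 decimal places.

Neutral buoyancy requires −α(T_deep − T_surf) + β(S_deep − S_surf′) = 0.
S_surf′ = S_deep − (α/β)·ΔT = 34.03 − (2.3 × 10⁻⁴/7.3 × 10⁻⁴)·(-10.1) = 37.2122 psu.
Increase required: 37.2122 − 34.38 = 2.8322 psu.

37.21 psu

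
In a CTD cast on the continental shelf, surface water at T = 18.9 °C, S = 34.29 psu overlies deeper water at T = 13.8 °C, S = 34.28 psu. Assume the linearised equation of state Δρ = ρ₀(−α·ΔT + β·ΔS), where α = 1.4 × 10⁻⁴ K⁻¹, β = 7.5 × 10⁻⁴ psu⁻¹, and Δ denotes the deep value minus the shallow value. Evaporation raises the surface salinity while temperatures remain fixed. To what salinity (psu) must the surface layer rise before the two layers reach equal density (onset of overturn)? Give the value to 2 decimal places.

Neutral buoyancy requires −α(T_deep − T_surf) + β(S_deep − S_surf′) = 0.
S_surf′ = S_deep − (α/β)·ΔT = 34.28 − (1.4 × 10⁻⁴/7.5 × 10⁻⁴)·(-5.1) = 35.2320 psu.
Increase required: 35.2320 − 34.29 = 0.9420 psu.

35.23 psu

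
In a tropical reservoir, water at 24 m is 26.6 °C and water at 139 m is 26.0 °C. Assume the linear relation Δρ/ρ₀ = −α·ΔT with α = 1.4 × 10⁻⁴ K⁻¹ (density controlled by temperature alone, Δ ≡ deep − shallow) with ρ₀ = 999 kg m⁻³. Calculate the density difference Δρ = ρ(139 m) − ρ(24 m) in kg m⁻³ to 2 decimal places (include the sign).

ΔT = -0.6 K, Δρ/ρ₀ = −αΔT = 8.40 × 10⁻⁵.
Δρ = 999 × (8.40 × 10⁻⁵) = +0.08 kg m⁻³.
Positive Δρ: denser below, stable.

+0.08 kg m⁻³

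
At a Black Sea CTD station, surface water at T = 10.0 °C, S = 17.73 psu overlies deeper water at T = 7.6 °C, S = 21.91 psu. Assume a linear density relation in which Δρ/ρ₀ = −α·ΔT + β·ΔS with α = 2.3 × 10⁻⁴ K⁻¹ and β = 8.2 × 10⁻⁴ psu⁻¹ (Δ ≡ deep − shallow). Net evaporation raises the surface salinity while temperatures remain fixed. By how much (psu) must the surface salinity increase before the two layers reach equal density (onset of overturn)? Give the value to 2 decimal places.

4.85 psu

Neutral buoyancy requires −α(T_deep − T_surf) + β(S_deep − S_surf′) = 0.
S_surf′ = S_deep − (α/β)·ΔT = 21.91 − (2.3 × 10⁻⁴/8.2 × 10⁻⁴)·(-2.4) = 22.5832 psu.
Increase required: 22.5832 − 17.73 = 4.8532 psu.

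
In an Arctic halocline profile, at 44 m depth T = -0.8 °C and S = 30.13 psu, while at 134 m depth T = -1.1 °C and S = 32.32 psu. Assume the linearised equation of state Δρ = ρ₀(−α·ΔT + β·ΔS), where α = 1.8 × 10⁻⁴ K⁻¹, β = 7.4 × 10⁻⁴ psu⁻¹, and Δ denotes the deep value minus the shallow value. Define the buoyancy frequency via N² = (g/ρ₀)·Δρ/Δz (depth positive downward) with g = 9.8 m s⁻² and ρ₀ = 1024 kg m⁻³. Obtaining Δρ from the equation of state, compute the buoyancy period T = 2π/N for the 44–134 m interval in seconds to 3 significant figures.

ΔT = -0.3 K, ΔS = +2.19 psu (deep − shallow).
Δρ/ρ₀ = −αΔT + βΔS = 5.40 × 10⁻⁵ + 1.6206 × 10⁻³ = 1.6746 × 10⁻³, so Δρ ≈ 1.715 kg m⁻³.
N² = (g/ρ₀)·Δρ/Δz = g·(Δρ/ρ₀)/Δz = 9.8 × 1.6746 × 10⁻³ / 90 = 1.8235 × 10⁻⁴ s⁻².
N = √(1.8235 × 10⁻⁴) = 0.013504 rad s⁻¹ → T = 2π/N = 465.28 s ≈ 465 s.

465 s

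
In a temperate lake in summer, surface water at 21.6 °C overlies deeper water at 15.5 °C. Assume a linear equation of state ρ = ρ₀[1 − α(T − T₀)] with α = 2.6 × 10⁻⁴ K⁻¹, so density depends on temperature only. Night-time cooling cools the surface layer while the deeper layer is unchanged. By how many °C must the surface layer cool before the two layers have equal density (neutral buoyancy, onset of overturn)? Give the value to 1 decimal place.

With temperature the only control, equal density requires T_surf′ = T_deep.
T_surf′ = 15.5 °C.
Cooling required: 21.6 − 15.5 = 6.1 °C.

6.1 °C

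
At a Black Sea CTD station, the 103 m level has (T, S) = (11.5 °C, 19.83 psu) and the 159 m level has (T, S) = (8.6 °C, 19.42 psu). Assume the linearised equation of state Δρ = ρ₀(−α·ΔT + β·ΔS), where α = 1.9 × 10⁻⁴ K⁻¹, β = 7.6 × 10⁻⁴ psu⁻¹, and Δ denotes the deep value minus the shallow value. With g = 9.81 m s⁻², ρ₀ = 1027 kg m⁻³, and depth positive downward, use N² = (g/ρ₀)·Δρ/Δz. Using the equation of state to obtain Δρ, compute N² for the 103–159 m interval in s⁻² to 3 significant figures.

4.19 × 10⁻⁵ s⁻²

ΔT = -2.9 K, ΔS = -0.41 psu (deep − shallow).
Δρ/ρ₀ = −αΔT + βΔS = 5.51 × 10⁻⁴ − 3.116 × 10⁻⁴ = 2.394 × 10⁻⁴, so Δρ ≈ 0.2459 kg m⁻³.
N² = (g/ρ₀)·Δρ/Δz = g·(Δρ/ρ₀)/Δz = 9.81 × 2.394 × 10⁻⁴ / 56 = 4.1938 × 10⁻⁵ s⁻² ≈ 4.19 × 10⁻⁵ s⁻².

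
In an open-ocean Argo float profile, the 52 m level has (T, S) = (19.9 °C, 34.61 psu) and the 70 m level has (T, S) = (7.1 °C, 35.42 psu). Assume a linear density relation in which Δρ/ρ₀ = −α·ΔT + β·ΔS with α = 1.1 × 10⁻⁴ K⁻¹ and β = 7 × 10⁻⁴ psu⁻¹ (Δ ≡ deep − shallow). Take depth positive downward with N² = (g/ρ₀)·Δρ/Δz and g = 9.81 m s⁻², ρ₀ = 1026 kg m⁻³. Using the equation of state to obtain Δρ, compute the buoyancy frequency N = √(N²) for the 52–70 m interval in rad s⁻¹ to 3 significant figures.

0.0328 rad s⁻¹

ΔT = -12.8 K, ΔS = +0.81 psu (deep − shallow).
Δρ/ρ₀ = −αΔT + βΔS = 1.408 × 10⁻³ + 5.67 × 10⁻⁴ = 1.975 × 10⁻³, so Δρ ≈ 2.026 kg m⁻³.
N² = (g/ρ₀)·Δρ/Δz = g·(Δρ/ρ₀)/Δz = 9.81 × 1.975 × 10⁻³ / 18 = 1.0764 × 10⁻³ s⁻².
N = √(1.0764 × 10⁻³) = 0.032809 rad s⁻¹ ≈ 0.0328 rad s⁻¹.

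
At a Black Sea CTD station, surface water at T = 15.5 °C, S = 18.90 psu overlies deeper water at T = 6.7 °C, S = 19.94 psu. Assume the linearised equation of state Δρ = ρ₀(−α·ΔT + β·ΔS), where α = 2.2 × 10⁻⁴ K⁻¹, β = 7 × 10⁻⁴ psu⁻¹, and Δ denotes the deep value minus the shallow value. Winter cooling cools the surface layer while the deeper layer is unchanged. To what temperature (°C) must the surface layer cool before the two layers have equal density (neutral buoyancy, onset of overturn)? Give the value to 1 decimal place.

Neutral buoyancy requires Δρ = 0, i.e. −α(T_deep − T_surf′) + β(S_deep − S_surf) = 0.
T_surf′ = T_deep − (β/α)·ΔS = 6.7 − (7 × 10⁻⁴/2.2 × 10⁻⁴)·(+1.04) = 3.391 °C.
Cooling required: 15.5 − (3.391) = 12.109 °C.

3.4 °C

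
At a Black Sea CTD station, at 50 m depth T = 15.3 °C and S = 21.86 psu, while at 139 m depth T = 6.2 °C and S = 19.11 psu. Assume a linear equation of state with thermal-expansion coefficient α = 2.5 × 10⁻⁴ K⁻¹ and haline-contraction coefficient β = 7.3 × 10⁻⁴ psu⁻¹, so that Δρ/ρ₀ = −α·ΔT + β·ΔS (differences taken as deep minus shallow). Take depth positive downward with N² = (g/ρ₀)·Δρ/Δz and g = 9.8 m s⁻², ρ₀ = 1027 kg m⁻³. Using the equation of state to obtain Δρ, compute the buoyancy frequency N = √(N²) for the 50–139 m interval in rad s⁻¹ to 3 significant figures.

ΔT = -9.1 K, ΔS = -2.75 psu (deep − shallow).
Δρ/ρ₀ = −αΔT + βΔS = 2.275 × 10⁻³ − 2.0075 × 10⁻³ = 2.675 × 10⁻⁴, so Δρ ≈ 0.2747 kg m⁻³.
N² = (g/ρ₀)·Δρ/Δz = g·(Δρ/ρ₀)/Δz = 9.8 × 2.675 × 10⁻⁴ / 89 = 2.9455 × 10⁻⁵ s⁻².
N = √(2.9455 × 10⁻⁵) = 5.4272 × 10⁻³ rad s⁻¹ ≈ 5.43 × 10⁻³ rad s⁻¹.

5.43 × 10⁻³ rad s⁻¹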